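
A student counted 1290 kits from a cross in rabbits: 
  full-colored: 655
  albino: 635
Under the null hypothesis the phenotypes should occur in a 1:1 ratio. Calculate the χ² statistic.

Under the 1:1 hypothesis (Σ ratio = 2, N = 1290):
  full-colored: 1290 × 1/2 = 645
  albino: 1290 × 1/2 = 645
χ² = Σ (O − E)² / E
  full-colored: (655 − 645)² / 645 = 0.1550
  albino: (635 − 645)² / 645 = 0.1550
χ² = 0.1550 + 0.1550 = 0.310

0.310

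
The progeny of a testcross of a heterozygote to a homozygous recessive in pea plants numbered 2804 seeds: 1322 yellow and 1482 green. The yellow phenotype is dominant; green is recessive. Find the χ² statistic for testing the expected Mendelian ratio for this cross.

9.130

A testcross of a heterozygote (Aa × aa) gives a 1:1 phenotypic ratio.
The 1:1 ratio has 2 parts, so with N = 2804 the expected counts are:
  yellow: 2804 × 1/2 = 1402
  green: 2804 × 1/2 = 1402
χ² = Σ (O − E)² / E
  yellow: (1322 − 1402)² / 1402 = 4.5649
  green: (1482 − 1402)² / 1402 = 4.5649
χ² = 4.5649 + 4.5649 = 9.1298 ≈ 9.130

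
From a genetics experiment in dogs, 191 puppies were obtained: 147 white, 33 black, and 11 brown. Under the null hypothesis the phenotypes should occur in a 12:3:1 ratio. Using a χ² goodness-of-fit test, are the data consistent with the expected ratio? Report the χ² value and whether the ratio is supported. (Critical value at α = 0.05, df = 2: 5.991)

0.393; consistent

Total ratio parts = 16. Expected numbers out of 191:
  white: 191 × 12/16 = 143.25
  black: 191 × 3/16 = 35.8125
  brown: 191 × 1/16 = 11.9375
χ² = Σ (O − E)² / E
  white: (147 − 143.25)² / 143.25 = 0.0982
  black: (33 − 35.8125)² / 35.8125 = 0.2209
  brown: (11 − 11.9375)² / 11.9375 = 0.0736
χ² = 0.0982 + 0.2209 + 0.0736 = 0.3927 ≈ 0.393
Degrees of freedom = 3 − 1 = 2; critical value at α = 0.05 is 5.991.
Since 0.393 < 5.991, we fail to reject the null hypothesis — the data are consistent with the 12:3:1 ratio.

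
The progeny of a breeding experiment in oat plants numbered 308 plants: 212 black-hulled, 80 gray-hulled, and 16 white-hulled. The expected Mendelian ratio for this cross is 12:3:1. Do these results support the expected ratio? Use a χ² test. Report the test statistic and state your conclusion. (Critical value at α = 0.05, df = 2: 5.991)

10.684; not consistent

Under the 12:3:1 hypothesis (Σ ratio = 16, N = 308):
  black-hulled: 308 × 12/16 = 231
  gray-hulled: 308 × 3/16 = 57.75
  white-hulled: 308 × 1/16 = 19.25
χ² = Σ (O − E)² / E
  black-hulled: (212 − 231)² / 231 = 1.5628
  gray-hulled: (80 − 57.75)² / 57.75 = 8.5725
  white-hulled: (16 − 19.25)² / 19.25 = 0.5487
χ² = 1.5628 + 8.5725 + 0.5487 = 10.684
Degrees of freedom = 3 − 1 = 2; critical value at α = 0.05 is 5.991.
Since 10.684 > 5.991, we reject the null hypothesis — the data do not fit the 12:3:1 ratio.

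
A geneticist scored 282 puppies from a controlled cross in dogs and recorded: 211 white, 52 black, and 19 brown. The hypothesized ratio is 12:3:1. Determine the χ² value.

The 12:3:1 ratio has 16 parts, so with N = 282 the expected counts are:
  white: 282 × 12/16 = 211.5
  black: 282 × 3/16 = 52.875
  brown: 282 × 1/16 = 17.625
χ² = Σ (O − E)² / E
  white: (211 − 211.5)² / 211.5 = 0.0012
  black: (52 − 52.875)² / 52.875 = 0.0145
  brown: (19 − 17.625)² / 17.625 = 0.1073
χ² = 0.0012 + 0.0145 + 0.1073 = 0.123

0.123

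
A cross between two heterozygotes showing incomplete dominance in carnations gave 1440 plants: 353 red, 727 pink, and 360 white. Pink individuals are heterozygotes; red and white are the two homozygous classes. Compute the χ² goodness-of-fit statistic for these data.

With incomplete dominance, a heterozygote × heterozygote cross gives a 1:2:1 phenotypic ratio.
Expected counts for N = 1440 under a 1:2:1 ratio (total parts = 4):
  red: 1440 × 1/4 = 360
  pink: 1440 × 2/4 = 720
  white: 1440 × 1/4 = 360
χ² = Σ (O − E)² / E
  red: (353 − 360)² / 360 = 0.1361
  pink: (727 − 720)² / 720 = 0.0681
  white: (360 − 360)² / 360 = 0.0000
χ² = 0.1361 + 0.0681 + 0.0000 = 0.2042 ≈ 0.204

0.204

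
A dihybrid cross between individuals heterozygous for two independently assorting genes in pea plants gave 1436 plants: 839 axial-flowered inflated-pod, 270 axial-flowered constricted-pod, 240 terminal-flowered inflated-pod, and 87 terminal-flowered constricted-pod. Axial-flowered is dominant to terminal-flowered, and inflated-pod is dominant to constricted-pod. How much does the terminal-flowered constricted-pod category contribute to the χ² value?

A dihybrid F₂ with independent assortment and complete dominance at both loci gives a 9:3:3:1 phenotypic ratio.
Expected counts for N = 1436 under a 9:3:3:1 ratio (total parts = 16):
  axial-flowered inflated-pod: 1436 × 9/16 = 807.75
  axial-flowered constricted-pod: 1436 × 3/16 = 269.25
  terminal-flowered inflated-pod: 1436 × 3/16 = 269.25
  terminal-flowered constricted-pod: 1436 × 1/16 = 89.75
Contribution of terminal-flowered constricted-pod: (87 − 89.75)² / 89.75 = 0.0843

0.084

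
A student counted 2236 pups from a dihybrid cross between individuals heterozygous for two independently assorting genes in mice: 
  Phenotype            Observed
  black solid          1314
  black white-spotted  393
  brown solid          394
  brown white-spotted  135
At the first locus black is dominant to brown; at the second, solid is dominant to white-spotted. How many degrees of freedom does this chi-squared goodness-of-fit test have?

3

A dihybrid F₂ with independent assortment and complete dominance at both loci gives a 9:3:3:1 phenotypic ratio.
A goodness-of-fit test with 4 phenotype classes has df = 4 − 1 = 3.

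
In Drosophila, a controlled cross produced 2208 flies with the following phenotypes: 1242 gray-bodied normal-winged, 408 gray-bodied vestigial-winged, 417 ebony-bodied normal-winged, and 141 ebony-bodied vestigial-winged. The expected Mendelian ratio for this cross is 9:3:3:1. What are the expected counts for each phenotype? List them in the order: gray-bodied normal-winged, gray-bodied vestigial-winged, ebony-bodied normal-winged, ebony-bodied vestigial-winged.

Total ratio parts = 16. Expected numbers out of 2208:
  gray-bodied normal-winged: 2208 × 9/16 = 1242
  gray-bodied vestigial-winged: 2208 × 3/16 = 414
  ebony-bodied normal-winged: 2208 × 3/16 = 414
  ebony-bodied vestigial-winged: 2208 × 1/16 = 138

1242, 414, 414, 138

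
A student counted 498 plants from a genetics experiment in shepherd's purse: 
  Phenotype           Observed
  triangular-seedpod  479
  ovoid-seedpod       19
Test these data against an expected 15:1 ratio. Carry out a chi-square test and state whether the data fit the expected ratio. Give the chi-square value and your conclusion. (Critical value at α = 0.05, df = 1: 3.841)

Expected counts for N = 498 under a 15:1 ratio (total parts = 16):
  triangular-seedpod: 498 × 15/16 = 466.875
  ovoid-seedpod: 498 × 1/16 = 31.125
χ² = Σ (O − E)² / E
  triangular-seedpod: (479 − 466.875)² / 466.875 = 0.3149
  ovoid-seedpod: (19 − 31.125)² / 31.125 = 4.7234
χ² = 0.3149 + 4.7234 = 5.0383 ≈ 5.038
Degrees of freedom = 2 − 1 = 1; critical value at α = 0.05 is 3.841.
Since 5.038 > 3.841, we reject the null hypothesis — the data do not fit the 15:1 ratio.

5.038; not consistent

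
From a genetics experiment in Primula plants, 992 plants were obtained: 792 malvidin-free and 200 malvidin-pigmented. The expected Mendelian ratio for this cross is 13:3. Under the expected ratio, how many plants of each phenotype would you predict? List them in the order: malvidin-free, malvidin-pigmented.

The 13:3 ratio has 16 parts, so with N = 992 the expected counts are:
  malvidin-free: 992 × 13/16 = 806
  malvidin-pigmented: 992 × 3/16 = 186

806, 186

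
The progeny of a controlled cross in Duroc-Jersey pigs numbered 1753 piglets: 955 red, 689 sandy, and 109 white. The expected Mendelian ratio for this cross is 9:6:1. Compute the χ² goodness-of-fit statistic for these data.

2.503

Total ratio parts = 16. Expected numbers out of 1753:
  red: 1753 × 9/16 = 986.0625
  sandy: 1753 × 6/16 = 657.375
  white: 1753 × 1/16 = 109.5625
χ² = Σ (O − E)² / E
  red: (955 − 986.0625)² / 986.0625 = 0.9785
  sandy: (689 − 657.375)² / 657.375 = 1.5214
  white: (109 − 109.5625)² / 109.5625 = 0.0029
χ² = 0.9785 + 1.5214 + 0.0029 = 2.5028 ≈ 2.503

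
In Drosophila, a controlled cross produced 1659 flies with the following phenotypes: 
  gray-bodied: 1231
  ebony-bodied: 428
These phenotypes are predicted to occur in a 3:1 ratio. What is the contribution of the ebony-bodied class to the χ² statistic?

Expected counts for N = 1659 under a 3:1 ratio (total parts = 4):
  gray-bodied: 1659 × 3/4 = 1244.25
  ebony-bodied: 1659 × 1/4 = 414.75
Contribution of ebony-bodied: (428 − 414.75)² / 414.75 = 0.4233

0.423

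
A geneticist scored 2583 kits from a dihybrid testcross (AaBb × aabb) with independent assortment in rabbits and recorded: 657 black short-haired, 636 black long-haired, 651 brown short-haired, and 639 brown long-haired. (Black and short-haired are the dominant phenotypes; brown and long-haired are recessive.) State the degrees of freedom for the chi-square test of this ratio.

3

A dihybrid testcross with independent assortment gives a 1:1:1:1 ratio.
A goodness-of-fit test with 4 phenotype classes has df = 4 − 1 = 3.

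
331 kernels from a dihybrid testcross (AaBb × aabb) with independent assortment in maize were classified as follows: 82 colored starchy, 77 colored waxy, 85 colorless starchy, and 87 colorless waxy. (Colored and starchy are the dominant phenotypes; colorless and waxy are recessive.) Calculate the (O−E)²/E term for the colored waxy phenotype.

0.400

A dihybrid testcross with independent assortment gives a 1:1:1:1 ratio.
Total ratio parts = 4. Expected numbers out of 331:
  colored starchy: 331 × 1/4 = 82.75
  colored waxy: 331 × 1/4 = 82.75
  colorless starchy: 331 × 1/4 = 82.75
  colorless waxy: 331 × 1/4 = 82.75
Contribution of colored waxy: (77 − 82.75)² / 82.75 = 0.3995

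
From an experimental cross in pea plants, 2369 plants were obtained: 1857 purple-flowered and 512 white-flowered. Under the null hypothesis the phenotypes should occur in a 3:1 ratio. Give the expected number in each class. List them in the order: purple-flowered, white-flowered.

The 3:1 ratio has 4 parts, so with N = 2369 the expected counts are:
  purple-flowered: 2369 × 3/4 = 1776.75
  white-flowered: 2369 × 1/4 = 592.25

1776.75, 592.25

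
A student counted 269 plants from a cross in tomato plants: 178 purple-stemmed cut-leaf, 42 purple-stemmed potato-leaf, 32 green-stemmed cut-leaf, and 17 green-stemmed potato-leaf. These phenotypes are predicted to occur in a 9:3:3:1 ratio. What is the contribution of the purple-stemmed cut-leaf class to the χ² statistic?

4.707

Total ratio parts = 16. Expected numbers out of 269:
  purple-stemmed cut-leaf: 269 × 9/16 = 151.3125
  purple-stemmed potato-leaf: 269 × 3/16 = 50.4375
  green-stemmed cut-leaf: 269 × 3/16 = 50.4375
  green-stemmed potato-leaf: 269 × 1/16 = 16.8125
Contribution of purple-stemmed cut-leaf: (178 − 151.3125)² / 151.3125 = 4.7070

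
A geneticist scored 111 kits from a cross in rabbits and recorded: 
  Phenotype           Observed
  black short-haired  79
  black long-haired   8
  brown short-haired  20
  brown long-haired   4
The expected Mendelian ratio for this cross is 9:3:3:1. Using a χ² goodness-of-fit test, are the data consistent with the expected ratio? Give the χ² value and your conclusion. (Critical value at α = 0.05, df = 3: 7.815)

13.557; not consistent

Total ratio parts = 16. Expected numbers out of 111:
  black short-haired: 111 × 9/16 = 62.4375
  black long-haired: 111 × 3/16 = 20.8125
  brown short-haired: 111 × 3/16 = 20.8125
  brown long-haired: 111 × 1/16 = 6.9375
χ² = Σ (O − E)² / E
  black short-haired: (79 − 62.4375)² / 62.4375 = 4.3935
  black long-haired: (8 − 20.8125)² / 20.8125 = 7.8876
  brown short-haired: (20 − 20.8125)² / 20.8125 = 0.0317
  brown long-haired: (4 − 6.9375)² / 6.9375 = 1.2438
χ² = 4.3935 + 7.8876 + 0.0317 + 1.2438 = 13.5566 ≈ 13.557
Degrees of freedom = 4 − 1 = 3; critical value at α = 0.05 is 7.815.
Since 13.557 > 7.815, we reject the null hypothesis — the data do not fit the 9:3:3:1 ratio.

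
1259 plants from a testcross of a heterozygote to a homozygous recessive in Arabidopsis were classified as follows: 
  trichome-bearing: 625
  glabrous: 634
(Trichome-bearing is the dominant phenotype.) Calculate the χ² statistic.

A testcross of a heterozygote (Aa × aa) gives a 1:1 phenotypic ratio.
The 1:1 ratio has 2 parts, so with N = 1259 the expected counts are:
  trichome-bearing: 1259 × 1/2 = 629.5
  glabrous: 1259 × 1/2 = 629.5
χ² = Σ (O − E)² / E
  trichome-bearing: (625 − 629.5)² / 629.5 = 0.0322
  glabrous: (634 − 629.5)² / 629.5 = 0.0322
χ² = 0.0322 + 0.0322 = 0.0644 ≈ 0.064

0.064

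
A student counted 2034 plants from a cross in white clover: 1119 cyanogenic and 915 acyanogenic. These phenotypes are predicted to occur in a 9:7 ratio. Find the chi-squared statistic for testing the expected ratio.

1.261

Under the 9:7 hypothesis (Σ ratio = 16, N = 2034):
  cyanogenic: 2034 × 9/16 = 1144.125
  acyanogenic: 2034 × 7/16 = 889.875
χ² = Σ (O − E)² / E
  cyanogenic: (1119 − 1144.125)² / 1144.125 = 0.5517
  acyanogenic: (915 − 889.875)² / 889.875 = 0.7094
χ² = 0.5517 + 0.7094 = 1.2611 ≈ 1.261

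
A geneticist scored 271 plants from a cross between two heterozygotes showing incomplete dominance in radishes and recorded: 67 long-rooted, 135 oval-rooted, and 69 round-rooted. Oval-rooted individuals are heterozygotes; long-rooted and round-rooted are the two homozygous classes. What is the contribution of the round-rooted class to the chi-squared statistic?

With incomplete dominance, a heterozygote × heterozygote cross gives a 1:2:1 phenotypic ratio.
The 1:2:1 ratio has 4 parts, so with N = 271 the expected counts are:
  long-rooted: 271 × 1/4 = 67.75
  oval-rooted: 271 × 2/4 = 135.5
  round-rooted: 271 × 1/4 = 67.75
Contribution of round-rooted: (69 − 67.75)² / 67.75 = 0.0231

0.023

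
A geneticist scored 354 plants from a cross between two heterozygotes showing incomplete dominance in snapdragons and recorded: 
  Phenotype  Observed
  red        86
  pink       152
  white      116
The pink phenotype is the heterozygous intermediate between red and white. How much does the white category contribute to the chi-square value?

8.545

With incomplete dominance, a heterozygote × heterozygote cross gives a 1:2:1 phenotypic ratio.
The 1:2:1 ratio has 4 parts, so with N = 354 the expected counts are:
  red: 354 × 1/4 = 88.5
  pink: 354 × 2/4 = 177
  white: 354 × 1/4 = 88.5
Contribution of white: (116 − 88.5)² / 88.5 = 8.5452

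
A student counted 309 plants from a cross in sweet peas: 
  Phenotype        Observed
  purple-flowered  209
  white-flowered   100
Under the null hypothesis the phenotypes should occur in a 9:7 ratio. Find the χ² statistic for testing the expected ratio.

16.282

The 9:7 ratio has 16 parts, so with N = 309 the expected counts are:
  purple-flowered: 309 × 9/16 = 173.8125
  white-flowered: 309 × 7/16 = 135.1875
χ² = Σ (O − E)² / E
  purple-flowered: (209 − 173.8125)² / 173.8125 = 7.1235
  white-flowered: (100 − 135.1875)² / 135.1875 = 9.1588
χ² = 7.1235 + 9.1588 = 16.2823 ≈ 16.282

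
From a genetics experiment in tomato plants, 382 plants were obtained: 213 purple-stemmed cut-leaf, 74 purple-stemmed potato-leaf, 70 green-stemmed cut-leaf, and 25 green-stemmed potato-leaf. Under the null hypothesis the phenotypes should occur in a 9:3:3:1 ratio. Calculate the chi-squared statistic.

Under the 9:3:3:1 hypothesis (Σ ratio = 16, N = 382):
  purple-stemmed cut-leaf: 382 × 9/16 = 214.875
  purple-stemmed potato-leaf: 382 × 3/16 = 71.625
  green-stemmed cut-leaf: 382 × 3/16 = 71.625
  green-stemmed potato-leaf: 382 × 1/16 = 23.875
χ² = Σ (O − E)² / E
  purple-stemmed cut-leaf: (213 − 214.875)² / 214.875 = 0.0164
  purple-stemmed potato-leaf: (74 − 71.625)² / 71.625 = 0.0788
  green-stemmed cut-leaf: (70 − 71.625)² / 71.625 = 0.0369
  green-stemmed potato-leaf: (25 − 23.875)² / 23.875 = 0.0530
χ² = 0.0164 + 0.0788 + 0.0369 + 0.0530 = 0.1851 ≈ 0.185

0.185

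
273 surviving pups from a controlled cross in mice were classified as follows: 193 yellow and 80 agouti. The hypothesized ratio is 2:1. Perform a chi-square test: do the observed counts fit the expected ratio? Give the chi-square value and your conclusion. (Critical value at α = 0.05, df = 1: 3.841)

1.995; consistent

Expected counts for N = 273 under a 2:1 ratio (total parts = 3):
  yellow: 273 × 2/3 = 182
  agouti: 273 × 1/3 = 91
χ² = Σ (O − E)² / E
  yellow: (193 − 182)² / 182 = 0.6648
  agouti: (80 − 91)² / 91 = 1.3297
χ² = 0.6648 + 1.3297 = 1.9945 ≈ 1.995
Degrees of freedom = 2 − 1 = 1; critical value at α = 0.05 is 3.841.
Since 1.995 < 3.841, we fail to reject the null hypothesis — the data are consistent with the 2:1 ratio.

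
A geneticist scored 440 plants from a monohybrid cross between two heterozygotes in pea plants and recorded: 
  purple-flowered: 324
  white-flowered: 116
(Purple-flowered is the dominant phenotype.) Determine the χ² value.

For a monohybrid cross between heterozygotes with complete dominance, the expected phenotypic ratio is 3:1.
Under the 3:1 hypothesis (Σ ratio = 4, N = 440):
  purple-flowered: 440 × 3/4 = 330
  white-flowered: 440 × 1/4 = 110
χ² = Σ (O − E)² / E
  purple-flowered: (324 − 330)² / 330 = 0.1091
  white-flowered: (116 − 110)² / 110 = 0.3273
χ² = 0.1091 + 0.3273 = 0.4364 ≈ 0.436

0.436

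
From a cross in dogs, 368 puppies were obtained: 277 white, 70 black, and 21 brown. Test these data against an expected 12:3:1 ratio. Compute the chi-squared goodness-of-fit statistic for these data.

Total ratio parts = 16. Expected numbers out of 368:
  white: 368 × 12/16 = 276
  black: 368 × 3/16 = 69
  brown: 368 × 1/16 = 23
χ² = Σ (O − E)² / E
  white: (277 − 276)² / 276 = 0.0036
  black: (70 − 69)² / 69 = 0.0145
  brown: (21 − 23)² / 23 = 0.1739
χ² = 0.0036 + 0.0145 + 0.1739 = 0.192

0.192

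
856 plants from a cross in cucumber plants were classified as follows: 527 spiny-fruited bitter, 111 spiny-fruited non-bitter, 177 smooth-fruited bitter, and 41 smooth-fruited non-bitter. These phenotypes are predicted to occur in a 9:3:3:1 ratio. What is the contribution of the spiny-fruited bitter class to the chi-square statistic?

4.300

The 9:3:3:1 ratio has 16 parts, so with N = 856 the expected counts are:
  spiny-fruited bitter: 856 × 9/16 = 481.5
  spiny-fruited non-bitter: 856 × 3/16 = 160.5
  smooth-fruited bitter: 856 × 3/16 = 160.5
  smooth-fruited non-bitter: 856 × 1/16 = 53.5
Contribution of spiny-fruited bitter: (527 − 481.5)² / 481.5 = 4.2996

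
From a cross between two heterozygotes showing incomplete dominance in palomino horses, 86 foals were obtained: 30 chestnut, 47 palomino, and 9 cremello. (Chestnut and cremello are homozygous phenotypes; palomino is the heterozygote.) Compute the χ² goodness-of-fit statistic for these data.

With incomplete dominance, a heterozygote × heterozygote cross gives a 1:2:1 phenotypic ratio.
Under the 1:2:1 hypothesis (Σ ratio = 4, N = 86):
  chestnut: 86 × 1/4 = 21.5
  palomino: 86 × 2/4 = 43
  cremello: 86 × 1/4 = 21.5
χ² = Σ (O − E)² / E
  chestnut: (30 − 21.5)² / 21.5 = 3.3605
  palomino: (47 − 43)² / 43 = 0.3721
  cremello: (9 − 21.5)² / 21.5 = 7.2674
χ² = 3.3605 + 0.3721 + 7.2674 = 11.000

11.000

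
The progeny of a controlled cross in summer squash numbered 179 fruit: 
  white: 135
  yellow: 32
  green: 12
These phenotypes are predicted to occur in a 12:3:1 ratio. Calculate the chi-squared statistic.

The 12:3:1 ratio has 16 parts, so with N = 179 the expected counts are:
  white: 179 × 12/16 = 134.25
  yellow: 179 × 3/16 = 33.5625
  green: 179 × 1/16 = 11.1875
χ² = Σ (O − E)² / E
  white: (135 − 134.25)² / 134.25 = 0.0042
  yellow: (32 − 33.5625)² / 33.5625 = 0.0727
  green: (12 − 11.1875)² / 11.1875 = 0.0590
χ² = 0.0042 + 0.0727 + 0.0590 = 0.1359 ≈ 0.136

0.136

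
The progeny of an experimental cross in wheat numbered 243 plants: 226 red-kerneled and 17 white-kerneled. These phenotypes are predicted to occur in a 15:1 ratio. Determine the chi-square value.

Under the 15:1 hypothesis (Σ ratio = 16, N = 243):
  red-kerneled: 243 × 15/16 = 227.8125
  white-kerneled: 243 × 1/16 = 15.1875
χ² = Σ (O − E)² / E
  red-kerneled: (226 − 227.8125)² / 227.8125 = 0.0144
  white-kerneled: (17 − 15.1875)² / 15.1875 = 0.2163
χ² = 0.0144 + 0.2163 = 0.2307 ≈ 0.231

0.231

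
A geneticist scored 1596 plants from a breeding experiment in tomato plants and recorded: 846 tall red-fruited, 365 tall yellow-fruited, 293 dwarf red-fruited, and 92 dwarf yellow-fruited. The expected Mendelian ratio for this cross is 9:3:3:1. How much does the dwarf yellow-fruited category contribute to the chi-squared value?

Total ratio parts = 16. Expected numbers out of 1596:
  tall red-fruited: 1596 × 9/16 = 897.75
  tall yellow-fruited: 1596 × 3/16 = 299.25
  dwarf red-fruited: 1596 × 3/16 = 299.25
  dwarf yellow-fruited: 1596 × 1/16 = 99.75
Contribution of dwarf yellow-fruited: (92 − 99.75)² / 99.75 = 0.6021

0.602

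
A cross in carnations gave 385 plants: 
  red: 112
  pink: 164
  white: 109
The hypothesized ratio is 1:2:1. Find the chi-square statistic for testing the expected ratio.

8.486

Expected counts for N = 385 under a 1:2:1 ratio (total parts = 4):
  red: 385 × 1/4 = 96.25
  pink: 385 × 2/4 = 192.5
  white: 385 × 1/4 = 96.25
χ² = Σ (O − E)² / E
  red: (112 − 96.25)² / 96.25 = 2.5773
  pink: (164 − 192.5)² / 192.5 = 4.2195
  white: (109 − 96.25)² / 96.25 = 1.6890
χ² = 2.5773 + 4.2195 + 1.6890 = 8.4858 ≈ 8.486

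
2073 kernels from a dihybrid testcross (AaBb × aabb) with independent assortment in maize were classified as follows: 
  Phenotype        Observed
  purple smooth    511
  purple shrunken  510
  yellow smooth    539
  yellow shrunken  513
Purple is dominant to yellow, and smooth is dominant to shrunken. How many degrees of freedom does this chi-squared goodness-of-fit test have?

A dihybrid testcross with independent assortment gives a 1:1:1:1 ratio.
A goodness-of-fit test with 4 phenotype classes has df = 4 − 1 = 3.

3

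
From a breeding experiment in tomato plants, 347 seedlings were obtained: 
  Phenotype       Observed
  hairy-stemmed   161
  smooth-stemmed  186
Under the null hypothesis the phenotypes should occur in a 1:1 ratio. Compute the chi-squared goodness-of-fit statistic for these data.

Total ratio parts = 2. Expected numbers out of 347:
  hairy-stemmed: 347 × 1/2 = 173.5
  smooth-stemmed: 347 × 1/2 = 173.5
χ² = Σ (O − E)² / E
  hairy-stemmed: (161 − 173.5)² / 173.5 = 0.9006
  smooth-stemmed: (186 − 173.5)² / 173.5 = 0.9006
χ² = 0.9006 + 0.9006 = 1.8012 ≈ 1.801

1.801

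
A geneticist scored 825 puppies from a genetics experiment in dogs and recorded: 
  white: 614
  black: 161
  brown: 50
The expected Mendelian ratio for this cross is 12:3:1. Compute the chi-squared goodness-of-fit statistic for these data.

The 12:3:1 ratio has 16 parts, so with N = 825 the expected counts are:
  white: 825 × 12/16 = 618.75
  black: 825 × 3/16 = 154.6875
  brown: 825 × 1/16 = 51.5625
χ² = Σ (O − E)² / E
  white: (614 − 618.75)² / 618.75 = 0.0365
  black: (161 − 154.6875)² / 154.6875 = 0.2576
  brown: (50 − 51.5625)² / 51.5625 = 0.0473
χ² = 0.0365 + 0.2576 + 0.0473 = 0.3414 ≈ 0.341

0.341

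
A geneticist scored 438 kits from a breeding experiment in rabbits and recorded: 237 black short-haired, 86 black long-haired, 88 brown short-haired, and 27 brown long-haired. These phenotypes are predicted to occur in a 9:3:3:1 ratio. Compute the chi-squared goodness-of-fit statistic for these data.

0.965

Expected counts for N = 438 under a 9:3:3:1 ratio (total parts = 16):
  black short-haired: 438 × 9/16 = 246.375
  black long-haired: 438 × 3/16 = 82.125
  brown short-haired: 438 × 3/16 = 82.125
  brown long-haired: 438 × 1/16 = 27.375
χ² = Σ (O − E)² / E
  black short-haired: (237 − 246.375)² / 246.375 = 0.3567
  black long-haired: (86 − 82.125)² / 82.125 = 0.1828
  brown short-haired: (88 − 82.125)² / 82.125 = 0.4203
  brown long-haired: (27 − 27.375)² / 27.375 = 0.0051
χ² = 0.3567 + 0.1828 + 0.4203 + 0.0051 = 0.9649 ≈ 0.965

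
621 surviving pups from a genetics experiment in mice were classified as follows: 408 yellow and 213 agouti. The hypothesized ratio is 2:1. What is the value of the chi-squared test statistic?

The 2:1 ratio has 3 parts, so with N = 621 the expected counts are:
  yellow: 621 × 2/3 = 414
  agouti: 621 × 1/3 = 207
χ² = Σ (O − E)² / E
  yellow: (408 − 414)² / 414 = 0.0870
  agouti: (213 − 207)² / 207 = 0.1739
χ² = 0.0870 + 0.1739 = 0.2609 ≈ 0.261

0.261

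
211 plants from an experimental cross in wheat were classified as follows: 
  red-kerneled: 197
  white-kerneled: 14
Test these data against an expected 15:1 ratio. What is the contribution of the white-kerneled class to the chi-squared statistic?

The 15:1 ratio has 16 parts, so with N = 211 the expected counts are:
  red-kerneled: 211 × 15/16 = 197.8125
  white-kerneled: 211 × 1/16 = 13.1875
Contribution of white-kerneled: (14 − 13.1875)² / 13.1875 = 0.0501

0.050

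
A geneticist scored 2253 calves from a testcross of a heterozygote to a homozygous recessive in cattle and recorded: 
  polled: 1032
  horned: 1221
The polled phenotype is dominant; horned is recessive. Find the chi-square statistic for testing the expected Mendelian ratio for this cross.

A testcross of a heterozygote (Aa × aa) gives a 1:1 phenotypic ratio.
Total ratio parts = 2. Expected numbers out of 2253:
  polled: 2253 × 1/2 = 1126.5
  horned: 2253 × 1/2 = 1126.5
χ² = Σ (O − E)² / E
  polled: (1032 − 1126.5)² / 1126.5 = 7.9274
  horned: (1221 − 1126.5)² / 1126.5 = 7.9274
χ² = 7.9274 + 7.9274 = 15.8548 ≈ 15.855

15.855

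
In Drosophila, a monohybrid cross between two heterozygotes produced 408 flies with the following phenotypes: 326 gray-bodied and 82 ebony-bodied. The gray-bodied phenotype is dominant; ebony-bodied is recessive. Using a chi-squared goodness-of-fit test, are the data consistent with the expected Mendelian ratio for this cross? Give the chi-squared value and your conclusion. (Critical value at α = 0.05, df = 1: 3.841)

5.229; not consistent

For a monohybrid cross between heterozygotes with complete dominance, the expected phenotypic ratio is 3:1.
Total ratio parts = 4. Expected numbers out of 408:
  gray-bodied: 408 × 3/4 = 306
  ebony-bodied: 408 × 1/4 = 102
χ² = Σ (O − E)² / E
  gray-bodied: (326 − 306)² / 306 = 1.3072
  ebony-bodied: (82 − 102)² / 102 = 3.9216
χ² = 1.3072 + 3.9216 = 5.2288 ≈ 5.229
Degrees of freedom = 2 − 1 = 1; critical value at α = 0.05 is 3.841.
Since 5.229 > 3.841, we reject the null hypothesis — the data do not fit the 3:1 ratio.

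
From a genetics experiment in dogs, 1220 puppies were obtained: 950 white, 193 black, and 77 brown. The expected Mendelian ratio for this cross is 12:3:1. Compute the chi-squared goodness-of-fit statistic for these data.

Under the 12:3:1 hypothesis (Σ ratio = 16, N = 1220):
  white: 1220 × 12/16 = 915
  black: 1220 × 3/16 = 228.75
  brown: 1220 × 1/16 = 76.25
χ² = Σ (O − E)² / E
  white: (950 − 915)² / 915 = 1.3388
  black: (193 − 228.75)² / 228.75 = 5.5872
  brown: (77 − 76.25)² / 76.25 = 0.0074
χ² = 1.3388 + 5.5872 + 0.0074 = 6.9334 ≈ 6.933

6.933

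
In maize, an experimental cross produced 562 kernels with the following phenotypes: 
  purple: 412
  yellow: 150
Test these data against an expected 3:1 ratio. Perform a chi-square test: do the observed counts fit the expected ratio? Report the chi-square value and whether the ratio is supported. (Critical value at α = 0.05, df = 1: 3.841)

0.856; consistent

Expected counts for N = 562 under a 3:1 ratio (total parts = 4):
  purple: 562 × 3/4 = 421.5
  yellow: 562 × 1/4 = 140.5
χ² = Σ (O − E)² / E
  purple: (412 − 421.5)² / 421.5 = 0.2141
  yellow: (150 − 140.5)² / 140.5 = 0.6423
χ² = 0.2141 + 0.6423 = 0.8564 ≈ 0.856
Degrees of freedom = 2 − 1 = 1; critical value at α = 0.05 is 3.841.
Since 0.856 < 3.841, we fail to reject the null hypothesis — the data are consistent with the 3:1 ratio.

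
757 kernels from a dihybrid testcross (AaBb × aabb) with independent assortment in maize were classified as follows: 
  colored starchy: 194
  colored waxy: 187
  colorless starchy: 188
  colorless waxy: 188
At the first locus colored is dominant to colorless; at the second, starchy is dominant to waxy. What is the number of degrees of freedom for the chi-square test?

A dihybrid testcross with independent assortment gives a 1:1:1:1 ratio.
A goodness-of-fit test with 4 phenotype classes has df = 4 − 1 = 3.

3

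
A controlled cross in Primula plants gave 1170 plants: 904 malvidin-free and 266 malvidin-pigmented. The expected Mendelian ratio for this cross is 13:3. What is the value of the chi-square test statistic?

12.196

The 13:3 ratio has 16 parts, so with N = 1170 the expected counts are:
  malvidin-free: 1170 × 13/16 = 950.625
  malvidin-pigmented: 1170 × 3/16 = 219.375
χ² = Σ (O − E)² / E
  malvidin-free: (904 − 950.625)² / 950.625 = 2.2868
  malvidin-pigmented: (266 − 219.375)² / 219.375 = 9.9095
χ² = 2.2868 + 9.9095 = 12.1963 ≈ 12.196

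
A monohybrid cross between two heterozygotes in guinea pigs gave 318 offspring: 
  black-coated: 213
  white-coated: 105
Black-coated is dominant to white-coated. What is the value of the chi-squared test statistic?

10.906

For a monohybrid cross between heterozygotes with complete dominance, the expected phenotypic ratio is 3:1.
Expected counts for N = 318 under a 3:1 ratio (total parts = 4):
  black-coated: 318 × 3/4 = 238.5
  white-coated: 318 × 1/4 = 79.5
χ² = Σ (O − E)² / E
  black-coated: (213 − 238.5)² / 238.5 = 2.7264
  white-coated: (105 − 79.5)² / 79.5 = 8.1792
χ² = 2.7264 + 8.1792 = 10.9056 ≈ 10.906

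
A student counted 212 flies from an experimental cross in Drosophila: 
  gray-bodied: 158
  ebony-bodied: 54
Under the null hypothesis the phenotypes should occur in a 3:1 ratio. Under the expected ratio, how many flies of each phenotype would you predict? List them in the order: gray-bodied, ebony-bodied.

The 3:1 ratio has 4 parts, so with N = 212 the expected counts are:
  gray-bodied: 212 × 3/4 = 159
  ebony-bodied: 212 × 1/4 = 53

159, 53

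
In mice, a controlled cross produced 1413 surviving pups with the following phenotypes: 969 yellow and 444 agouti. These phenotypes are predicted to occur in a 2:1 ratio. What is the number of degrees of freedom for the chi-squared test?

1

A goodness-of-fit test with 2 phenotype classes has df = 2 − 1 = 1.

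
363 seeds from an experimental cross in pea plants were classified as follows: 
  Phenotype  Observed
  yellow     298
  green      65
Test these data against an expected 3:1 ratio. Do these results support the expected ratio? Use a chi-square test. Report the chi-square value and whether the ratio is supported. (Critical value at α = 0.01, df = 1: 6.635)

Total ratio parts = 4. Expected numbers out of 363:
  yellow: 363 × 3/4 = 272.25
  green: 363 × 1/4 = 90.75
χ² = Σ (O − E)² / E
  yellow: (298 − 272.25)² / 272.25 = 2.4355
  green: (65 − 90.75)² / 90.75 = 7.3065
χ² = 2.4355 + 7.3065 = 9.742
Degrees of freedom = 2 − 1 = 1; critical value at α = 0.01 is 6.635.
Since 9.742 > 6.635, we reject the null hypothesis — the data do not fit the 3:1 ratio.

9.742; not consistent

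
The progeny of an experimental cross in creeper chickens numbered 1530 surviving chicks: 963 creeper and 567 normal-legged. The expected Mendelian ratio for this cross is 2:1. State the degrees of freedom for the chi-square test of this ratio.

1

A goodness-of-fit test with 2 phenotype classes has df = 2 − 1 = 1.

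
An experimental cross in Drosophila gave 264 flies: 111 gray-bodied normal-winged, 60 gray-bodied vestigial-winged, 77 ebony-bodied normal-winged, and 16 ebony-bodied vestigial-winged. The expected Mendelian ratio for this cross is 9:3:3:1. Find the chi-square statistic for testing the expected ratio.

26.990

The 9:3:3:1 ratio has 16 parts, so with N = 264 the expected counts are:
  gray-bodied normal-winged: 264 × 9/16 = 148.5
  gray-bodied vestigial-winged: 264 × 3/16 = 49.5
  ebony-bodied normal-winged: 264 × 3/16 = 49.5
  ebony-bodied vestigial-winged: 264 × 1/16 = 16.5
χ² = Σ (O − E)² / E
  gray-bodied normal-winged: (111 − 148.5)² / 148.5 = 9.4697
  gray-bodied vestigial-winged: (60 − 49.5)² / 49.5 = 2.2273
  ebony-bodied normal-winged: (77 − 49.5)² / 49.5 = 15.2778
  ebony-bodied vestigial-winged: (16 − 16.5)² / 16.5 = 0.0152
χ² = 9.4697 + 2.2273 + 15.2778 + 0.0152 = 26.990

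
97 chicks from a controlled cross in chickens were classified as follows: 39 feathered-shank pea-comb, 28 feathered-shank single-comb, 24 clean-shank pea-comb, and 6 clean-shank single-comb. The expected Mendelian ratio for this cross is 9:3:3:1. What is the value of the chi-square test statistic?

Total ratio parts = 16. Expected numbers out of 97:
  feathered-shank pea-comb: 97 × 9/16 = 54.5625
  feathered-shank single-comb: 97 × 3/16 = 18.1875
  clean-shank pea-comb: 97 × 3/16 = 18.1875
  clean-shank single-comb: 97 × 1/16 = 6.0625
χ² = Σ (O − E)² / E
  feathered-shank pea-comb: (39 − 54.5625)² / 54.5625 = 4.4388
  feathered-shank single-comb: (28 − 18.1875)² / 18.1875 = 5.2940
  clean-shank pea-comb: (24 − 18.1875)² / 18.1875 = 1.8576
  clean-shank single-comb: (6 − 6.0625)² / 6.0625 = 0.0006
χ² = 4.4388 + 5.2940 + 1.8576 + 0.0006 = 11.591

11.591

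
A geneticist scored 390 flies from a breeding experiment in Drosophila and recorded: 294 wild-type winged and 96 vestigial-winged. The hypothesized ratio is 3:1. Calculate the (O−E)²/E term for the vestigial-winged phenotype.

0.023

The 3:1 ratio has 4 parts, so with N = 390 the expected counts are:
  wild-type winged: 390 × 3/4 = 292.5
  vestigial-winged: 390 × 1/4 = 97.5
Contribution of vestigial-winged: (96 − 97.5)² / 97.5 = 0.0231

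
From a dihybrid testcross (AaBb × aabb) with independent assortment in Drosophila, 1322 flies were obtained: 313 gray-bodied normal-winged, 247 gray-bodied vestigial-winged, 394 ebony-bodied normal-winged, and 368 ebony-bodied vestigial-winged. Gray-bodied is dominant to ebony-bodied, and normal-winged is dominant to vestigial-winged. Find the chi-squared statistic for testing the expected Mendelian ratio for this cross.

A dihybrid testcross with independent assortment gives a 1:1:1:1 ratio.
The 1:1:1:1 ratio has 4 parts, so with N = 1322 the expected counts are:
  gray-bodied normal-winged: 1322 × 1/4 = 330.5
  gray-bodied vestigial-winged: 1322 × 1/4 = 330.5
  ebony-bodied normal-winged: 1322 × 1/4 = 330.5
  ebony-bodied vestigial-winged: 1322 × 1/4 = 330.5
χ² = Σ (O − E)² / E
  gray-bodied normal-winged: (313 − 330.5)² / 330.5 = 0.9266
  gray-bodied vestigial-winged: (247 − 330.5)² / 330.5 = 21.0961
  ebony-bodied normal-winged: (394 − 330.5)² / 330.5 = 12.2005
  ebony-bodied vestigial-winged: (368 − 330.5)² / 330.5 = 4.2549
χ² = 0.9266 + 21.0961 + 12.2005 + 4.2549 = 38.4781 ≈ 38.478

38.478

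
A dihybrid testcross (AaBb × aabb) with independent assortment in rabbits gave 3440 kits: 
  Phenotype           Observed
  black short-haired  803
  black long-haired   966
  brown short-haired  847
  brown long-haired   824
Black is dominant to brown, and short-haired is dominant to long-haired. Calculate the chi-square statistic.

18.547

A dihybrid testcross with independent assortment gives a 1:1:1:1 ratio.
Total ratio parts = 4. Expected numbers out of 3440:
  black short-haired: 3440 × 1/4 = 860
  black long-haired: 3440 × 1/4 = 860
  brown short-haired: 3440 × 1/4 = 860
  brown long-haired: 3440 × 1/4 = 860
χ² = Σ (O − E)² / E
  black short-haired: (803 − 860)² / 860 = 3.7779
  black long-haired: (966 − 860)² / 860 = 13.0651
  brown short-haired: (847 − 860)² / 860 = 0.1965
  brown long-haired: (824 − 860)² / 860 = 1.5070
χ² = 3.7779 + 13.0651 + 0.1965 + 1.5070 = 18.5465 ≈ 18.547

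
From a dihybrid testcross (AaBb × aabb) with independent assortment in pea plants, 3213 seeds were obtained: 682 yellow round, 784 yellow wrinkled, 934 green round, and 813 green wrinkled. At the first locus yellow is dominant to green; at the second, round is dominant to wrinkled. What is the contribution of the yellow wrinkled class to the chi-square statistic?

0.461

A dihybrid testcross with independent assortment gives a 1:1:1:1 ratio.
Expected counts for N = 3213 under a 1:1:1:1 ratio (total parts = 4):
  yellow round: 3213 × 1/4 = 803.25
  yellow wrinkled: 3213 × 1/4 = 803.25
  green round: 3213 × 1/4 = 803.25
  green wrinkled: 3213 × 1/4 = 803.25
Contribution of yellow wrinkled: (784 − 803.25)² / 803.25 = 0.4613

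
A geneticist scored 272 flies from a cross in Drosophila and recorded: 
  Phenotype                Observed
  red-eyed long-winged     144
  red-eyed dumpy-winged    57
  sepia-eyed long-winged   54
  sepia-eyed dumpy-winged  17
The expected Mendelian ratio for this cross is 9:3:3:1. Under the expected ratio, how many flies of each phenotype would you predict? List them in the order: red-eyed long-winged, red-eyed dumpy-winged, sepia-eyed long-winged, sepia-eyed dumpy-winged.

Under the 9:3:3:1 hypothesis (Σ ratio = 16, N = 272):
  red-eyed long-winged: 272 × 9/16 = 153
  red-eyed dumpy-winged: 272 × 3/16 = 51
  sepia-eyed long-winged: 272 × 3/16 = 51
  sepia-eyed dumpy-winged: 272 × 1/16 = 17

153, 51, 51, 17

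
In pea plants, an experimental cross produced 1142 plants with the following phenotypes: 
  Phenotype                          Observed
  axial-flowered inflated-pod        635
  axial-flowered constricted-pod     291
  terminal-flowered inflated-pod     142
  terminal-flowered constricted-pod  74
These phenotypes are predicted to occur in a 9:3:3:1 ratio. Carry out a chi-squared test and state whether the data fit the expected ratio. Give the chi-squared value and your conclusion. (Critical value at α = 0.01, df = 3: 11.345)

Total ratio parts = 16. Expected numbers out of 1142:
  axial-flowered inflated-pod: 1142 × 9/16 = 642.375
  axial-flowered constricted-pod: 1142 × 3/16 = 214.125
  terminal-flowered inflated-pod: 1142 × 3/16 = 214.125
  terminal-flowered constricted-pod: 1142 × 1/16 = 71.375
χ² = Σ (O − E)² / E
  axial-flowered inflated-pod: (635 − 642.375)² / 642.375 = 0.0847
  axial-flowered constricted-pod: (291 − 214.125)² / 214.125 = 27.5996
  terminal-flowered inflated-pod: (142 − 214.125)² / 214.125 = 24.2943
  terminal-flowered constricted-pod: (74 − 71.375)² / 71.375 = 0.0965
χ² = 0.0847 + 27.5996 + 24.2943 + 0.0965 = 52.0751 ≈ 52.075
Degrees of freedom = 4 − 1 = 3; critical value at α = 0.01 is 11.345.
Since 52.075 > 11.345, we reject the null hypothesis — the data do not fit the 9:3:3:1 ratio.

52.075; not consistent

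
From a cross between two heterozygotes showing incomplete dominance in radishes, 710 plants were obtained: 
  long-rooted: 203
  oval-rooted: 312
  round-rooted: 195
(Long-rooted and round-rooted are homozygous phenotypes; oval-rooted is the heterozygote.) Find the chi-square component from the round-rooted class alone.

1.725

With incomplete dominance, a heterozygote × heterozygote cross gives a 1:2:1 phenotypic ratio.
The 1:2:1 ratio has 4 parts, so with N = 710 the expected counts are:
  long-rooted: 710 × 1/4 = 177.5
  oval-rooted: 710 × 2/4 = 355
  round-rooted: 710 × 1/4 = 177.5
Contribution of round-rooted: (195 − 177.5)² / 177.5 = 1.7254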